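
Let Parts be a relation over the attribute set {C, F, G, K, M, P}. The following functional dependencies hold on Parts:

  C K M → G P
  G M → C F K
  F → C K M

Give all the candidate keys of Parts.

F, GM, CKM

{F}⁺: F→CKM adds C, K, M; CKM→GP adds G, P → {C, F, G, K, M, P}.
{G, M}⁺: GM→CFK adds C, F, K; CKM→GP adds P → {C, F, G, K, M, P}. Minimal: {M}⁺ = {M}; {G}⁺ = {G} — none reach the full schema.
{C, K, M}⁺: CKM→GP adds G, P; GM→CFK adds F → {C, F, G, K, M, P}. Minimal: {K, M}⁺ = {K, M}; {C, M}⁺ = {C, M}; {C, K}⁺ = {C, K} — none reach the full schema.
Any other superkey contains one of these as a subset, so there are no further candidate keys.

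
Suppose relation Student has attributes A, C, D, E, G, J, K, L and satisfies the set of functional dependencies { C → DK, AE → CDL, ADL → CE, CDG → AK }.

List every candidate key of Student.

{A, E, G, J}; {C, E, G, J}; {C, G, J, L}; {A, D, G, J, L}

Attributes G, J never appear on any right-hand side, so every candidate key must contain {G, J}.
{G, J}⁺ = {G, J}, which is not all of the schema, so we must add further attributes.
{A, E, G, J}⁺: AE→CDL adds C, D, L; CDG→AK adds K → {A, C, D, E, G, J, K, L}. Minimal: {E, G, J}⁺ = {E, G, J}; {A, G, J}⁺ = {A, G, J}; {A, E, J}⁺ = {A, C, D, E, J, K, L}; … — none reach the full schema.
{C, E, G, J}⁺: C→DK adds D, K; CDG→AK adds A; AE→CDL adds L → {A, C, D, E, G, J, K, L}. Minimal: {E, G, J}⁺ = {E, G, J}; {C, G, J}⁺ = {A, C, D, G, J, K}; {C, E, J}⁺ = {C, D, E, J, K}; … — none reach the full schema.
{C, G, J, L}⁺: C→DK adds D, K; CDG→AK adds A; ADL→CE adds E → {A, C, D, E, G, J, K, L}. Minimal: {G, J, L}⁺ = {G, J, L}; {C, J, L}⁺ = {C, D, J, K, L}; {C, G, L}⁺ = {A, C, D, E, G, K, L}; … — none reach the full schema.
{A, D, G, J, L}⁺: ADL→CE adds C, E; CDG→AK adds K → {A, C, D, E, G, J, K, L}. Minimal: {D, G, J, L}⁺ = {D, G, J, L}; {A, G, J, L}⁺ = {A, G, J, L}; {A, D, J, L}⁺ = {A, C, D, E, J, K, L}; … — none reach the full schema.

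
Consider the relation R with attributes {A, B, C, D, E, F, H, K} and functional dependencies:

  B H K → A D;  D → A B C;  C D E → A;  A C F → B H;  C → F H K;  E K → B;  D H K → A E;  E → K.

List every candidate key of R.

{D}⁺: D→ABC adds A, B, C; C→FHK adds F, H, K; DHK→AE adds E → {A, B, C, D, E, F, H, K}.
{A, C}⁺: C→FHK adds F, H, K; ACF→BH adds B; BHK→AD adds D; DHK→AE adds E → {A, B, C, D, E, F, H, K}. Minimal: {C}⁺ = {C, F, H, K}; {A}⁺ = {A} — none reach the full schema.
{B, C}⁺: C→FHK adds F, H, K; BHK→AD adds A, D; DHK→AE adds E → {A, B, C, D, E, F, H, K}. Minimal: {C}⁺ = {C, F, H, K}; {B}⁺ = {B} — none reach the full schema.
{C, E}⁺: C→FHK adds F, H, K; EK→B adds B; BHK→AD adds A, D → {A, B, C, D, E, F, H, K}. Minimal: {E}⁺ = {B, E, K}; {C}⁺ = {C, F, H, K} — none reach the full schema.
{E, H}⁺: E→K adds K; EK→B adds B; BHK→AD adds A, D; D→ABC adds C; C→FHK adds F → {A, B, C, D, E, F, H, K}. Minimal: {H}⁺ = {H}; {E}⁺ = {B, E, K} — none reach the full schema.
{B, H, K}⁺: BHK→AD adds A, D; D→ABC adds C; C→FHK adds F; DHK→AE adds E → {A, B, C, D, E, F, H, K}. Minimal: {H, K}⁺ = {H, K}; {B, K}⁺ = {B, K}; {B, H}⁺ = {B, H} — none reach the full schema.
Any other superkey contains one of these as a subset, so there are no further candidate keys.

D, AC, BC, CE, EH, BHK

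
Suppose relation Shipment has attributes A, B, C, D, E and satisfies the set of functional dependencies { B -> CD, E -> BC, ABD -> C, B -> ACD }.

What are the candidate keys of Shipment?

{E}

Attribute E never appears on the right-hand side of any dependency, so E must belong to every candidate key.
{E}⁺ = {A, B, C, D, E}, which is all of the schema, so {E} is the only candidate key.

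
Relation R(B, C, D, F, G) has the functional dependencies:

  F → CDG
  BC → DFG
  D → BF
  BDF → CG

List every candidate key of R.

(D); (F); (B, C)

{D}⁺: D→BF adds B, F; BDF→CG adds C, G → {B, C, D, F, G}.
{F}⁺: F→CDG adds C, D, G; D→BF adds B → {B, C, D, F, G}.
{B, C}⁺: BC→DFG adds D, F, G → {B, C, D, F, G}. Minimal: {C}⁺ = {C}; {B}⁺ = {B} — none reach the full schema.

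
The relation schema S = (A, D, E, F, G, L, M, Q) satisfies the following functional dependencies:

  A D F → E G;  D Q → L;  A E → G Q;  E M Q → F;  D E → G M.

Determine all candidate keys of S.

Attributes A, D never appear on any right-hand side, so every candidate key must contain {A, D}.
{A, D}⁺ = {A, D}, which is not all of the schema, so we must add further attributes.
{A, D, E}⁺: AE→GQ adds G, Q; DE→GM adds M; DQ→L adds L; EMQ→F adds F → {A, D, E, F, G, L, M, Q}. Minimal: {D, E}⁺ = {D, E, G, M}; {A, E}⁺ = {A, E, G, Q}; {A, D}⁺ = {A, D} — none reach the full schema.
{A, D, F}⁺: ADF→EG adds E, G; AE→GQ adds Q; DE→GM adds M; DQ→L adds L → {A, D, E, F, G, L, M, Q}. Minimal: {D, F}⁺ = {D, F}; {A, F}⁺ = {A, F}; {A, D}⁺ = {A, D} — none reach the full schema.

{A, D, E}, {A, D, F}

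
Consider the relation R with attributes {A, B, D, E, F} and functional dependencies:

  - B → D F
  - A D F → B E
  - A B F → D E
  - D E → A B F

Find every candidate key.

AB, BE, DE, ADF

{A, B}⁺: B→DF adds D, F; ADF→BE adds E → {A, B, D, E, F}.
{B, E}⁺: B→DF adds D, F; DE→ABF adds A → {A, B, D, E, F}.
{D, E}⁺: DE→ABF adds A, B, F → {A, B, D, E, F}.
{A, D, F}⁺: ADF→BE adds B, E → {A, B, D, E, F}.
Any other superkey contains one of these as a subset, so there are no further candidate keys.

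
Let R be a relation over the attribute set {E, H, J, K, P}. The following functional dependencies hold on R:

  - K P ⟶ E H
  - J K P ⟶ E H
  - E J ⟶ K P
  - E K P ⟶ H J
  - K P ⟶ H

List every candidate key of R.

{E, J}⁺: EJ→KP adds K, P; EKP→HJ adds H → {E, H, J, K, P}.
{K, P}⁺: KP→EH adds E, H; EKP→HJ adds J → {E, H, J, K, P}.
Any other superkey contains one of these as a subset, so there are no further candidate keys.

(E, J), (K, P)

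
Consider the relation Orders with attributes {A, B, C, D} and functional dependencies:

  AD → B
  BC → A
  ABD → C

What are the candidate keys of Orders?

(A, D), (B, C, D)

Attribute D never appears on the right-hand side of any dependency, so D must belong to every candidate key.
{D}⁺ = {D}, which is not all of the schema, so we must add further attributes.
{A, D}⁺: AD→B adds B; ABD→C adds C → {A, B, C, D}. Minimal: {D}⁺ = {D}; {A}⁺ = {A} — none reach the full schema.
{B, C, D}⁺: BC→A adds A → {A, B, C, D}. Minimal: {C, D}⁺ = {C, D}; {B, D}⁺ = {B, D}; {B, C}⁺ = {A, B, C} — none reach the full schema.
Any other superkey contains one of these as a subset, so there are no further candidate keys.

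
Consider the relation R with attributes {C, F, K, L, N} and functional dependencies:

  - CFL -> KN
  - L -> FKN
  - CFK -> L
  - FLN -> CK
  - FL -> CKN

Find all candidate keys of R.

L, CFK

{L}⁺: L→FKN adds F, K, N; FLN→CK adds C → {C, F, K, L, N}.
{C, F, K}⁺: CFK→L adds L; FL→CKN adds N → {C, F, K, L, N}. Minimal: {F, K}⁺ = {F, K}; {C, K}⁺ = {C, K}; {C, F}⁺ = {C, F} — none reach the full schema.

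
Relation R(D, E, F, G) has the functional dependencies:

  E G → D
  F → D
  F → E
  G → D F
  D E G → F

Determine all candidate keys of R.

G

Attribute G never appears on the right-hand side of any dependency, so G must belong to every candidate key.
{G}⁺ = {D, E, F, G}, which is all of the schema, so {G} is the only candidate key.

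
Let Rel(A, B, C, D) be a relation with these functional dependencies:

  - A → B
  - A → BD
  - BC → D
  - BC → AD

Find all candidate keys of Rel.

(A, C), (B, C)

Attribute C never appears on the right-hand side of any dependency, so C must belong to every candidate key.
{C}⁺ = {C}, which is not all of the schema, so we must add further attributes.
{A, C}⁺: A→B adds B; A→BD adds D → {A, B, C, D}. Minimal: {C}⁺ = {C}; {A}⁺ = {A, B, D} — none reach the full schema.
{B, C}⁺: BC→D adds D; BC→AD adds A → {A, B, C, D}. Minimal: {C}⁺ = {C}; {B}⁺ = {B} — none reach the full schema.
Any other superkey contains one of these as a subset, so there are no further candidate keys.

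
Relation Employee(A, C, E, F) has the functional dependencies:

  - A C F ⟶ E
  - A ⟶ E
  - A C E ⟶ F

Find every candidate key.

Attributes A, C never appear on any right-hand side, so every candidate key must contain {A, C}.
{A, C}⁺ = {A, C, E, F}, which is all of the schema, so {A, C} is the only candidate key.

(A, C)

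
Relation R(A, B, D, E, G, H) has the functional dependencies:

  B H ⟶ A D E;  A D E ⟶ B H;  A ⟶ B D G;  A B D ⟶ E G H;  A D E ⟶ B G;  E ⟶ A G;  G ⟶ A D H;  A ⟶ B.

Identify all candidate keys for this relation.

A, E, G, BH

{A}⁺: A→BDG adds B, D, G; ABD→EGH adds E, H → {A, B, D, E, G, H}.
{E}⁺: E→AG adds A, G; G→ADH adds D, H; A→B adds B → {A, B, D, E, G, H}.
{G}⁺: G→ADH adds A, D, H; A→B adds B; BH→ADE adds E → {A, B, D, E, G, H}.
{B, H}⁺: BH→ADE adds A, D, E; A→BDG adds G → {A, B, D, E, G, H}. Minimal: {H}⁺ = {H}; {B}⁺ = {B} — none reach the full schema.
Any other superkey contains one of these as a subset, so there are no further candidate keys.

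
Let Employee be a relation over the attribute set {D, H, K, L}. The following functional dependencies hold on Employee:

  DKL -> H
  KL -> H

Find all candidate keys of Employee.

Attributes D, K, L never appear on any right-hand side, so every candidate key must contain {D, K, L}.
{D, K, L}⁺ = {D, H, K, L}, which is all of the schema, so {D, K, L} is the only candidate key.

(D, K, L)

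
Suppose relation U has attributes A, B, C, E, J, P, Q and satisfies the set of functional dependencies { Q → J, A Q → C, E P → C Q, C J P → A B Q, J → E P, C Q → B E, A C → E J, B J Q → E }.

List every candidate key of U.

{J}⁺: J→EP adds E, P; EP→CQ adds C, Q; CJP→ABQ adds A, B → {A, B, C, E, J, P, Q}.
{Q}⁺: Q→J adds J; J→EP adds E, P; EP→CQ adds C; CJP→ABQ adds A, B → {A, B, C, E, J, P, Q}.
{A, C}⁺: AC→EJ adds E, J; J→EP adds P; EP→CQ adds Q; CJP→ABQ adds B → {A, B, C, E, J, P, Q}.
{E, P}⁺: EP→CQ adds C, Q; CQ→BE adds B; Q→J adds J; CJP→ABQ adds A → {A, B, C, E, J, P, Q}.

J, Q, AC, EP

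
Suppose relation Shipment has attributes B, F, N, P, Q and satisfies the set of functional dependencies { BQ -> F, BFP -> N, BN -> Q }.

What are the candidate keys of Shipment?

{B, F, P}, {B, N, P}, {B, P, Q}

Attributes B, P never appear on any right-hand side, so every candidate key must contain {B, P}.
{B, P}⁺ = {B, P}, which is not all of the schema, so we must add further attributes.
{B, F, P}⁺: BFP→N adds N; BN→Q adds Q → {B, F, N, P, Q}.
{B, N, P}⁺: BN→Q adds Q; BQ→F adds F → {B, F, N, P, Q}.
{B, P, Q}⁺: BQ→F adds F; BFP→N adds N → {B, F, N, P, Q}.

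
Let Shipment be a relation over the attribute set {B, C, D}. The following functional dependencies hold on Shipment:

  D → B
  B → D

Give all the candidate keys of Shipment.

Attribute C never appears on the right-hand side of any dependency, so C must belong to every candidate key.
{C}⁺ = {C}, which is not all of the schema, so we must add further attributes.
{B, C}⁺: B→D adds D → {B, C, D}. Minimal: {C}⁺ = {C}; {B}⁺ = {B, D} — none reach the full schema.
{C, D}⁺: D→B adds B → {B, C, D}. Minimal: {D}⁺ = {B, D}; {C}⁺ = {C} — none reach the full schema.

{B, C}, {C, D}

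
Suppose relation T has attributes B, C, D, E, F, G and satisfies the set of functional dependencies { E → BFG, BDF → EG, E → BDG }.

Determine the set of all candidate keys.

Attribute C never appears on the right-hand side of any dependency, so C must belong to every candidate key.
{C}⁺ = {C}, which is not all of the schema, so we must add further attributes.
{C, E}⁺: E→BFG adds B, F, G; E→BDG adds D → {B, C, D, E, F, G}.
{B, C, D, F}⁺: BDF→EG adds E, G → {B, C, D, E, F, G}.

{C, E}, {B, C, D, F}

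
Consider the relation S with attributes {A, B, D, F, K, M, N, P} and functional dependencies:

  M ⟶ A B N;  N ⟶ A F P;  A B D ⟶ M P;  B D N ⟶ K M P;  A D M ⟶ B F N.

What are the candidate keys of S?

DM, ABD, BDN

Attribute D never appears on the right-hand side of any dependency, so D must belong to every candidate key.
{D}⁺ = {D}, which is not all of the schema, so we must add further attributes.
{D, M}⁺: M→ABN adds A, B, N; N→AFP adds F, P; BDN→KMP adds K → {A, B, D, F, K, M, N, P}. Minimal: {M}⁺ = {A, B, F, M, N, P}; {D}⁺ = {D} — none reach the full schema.
{A, B, D}⁺: ABD→MP adds M, P; ADM→BFN adds F, N; BDN→KMP adds K → {A, B, D, F, K, M, N, P}. Minimal: {B, D}⁺ = {B, D}; {A, D}⁺ = {A, D}; {A, B}⁺ = {A, B} — none reach the full schema.
{B, D, N}⁺: N→AFP adds A, F, P; ABD→MP adds M; BDN→KMP adds K → {A, B, D, F, K, M, N, P}. Minimal: {D, N}⁺ = {A, D, F, N, P}; {B, N}⁺ = {A, B, F, N, P}; {B, D}⁺ = {B, D} — none reach the full schema.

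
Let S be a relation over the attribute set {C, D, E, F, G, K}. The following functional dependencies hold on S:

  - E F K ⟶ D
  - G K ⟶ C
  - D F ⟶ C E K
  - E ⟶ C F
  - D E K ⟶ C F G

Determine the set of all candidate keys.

{D, E}⁺: E→CF adds C, F; DF→CEK adds K; DEK→CFG adds G → {C, D, E, F, G, K}. Minimal: {E}⁺ = {C, E, F}; {D}⁺ = {D} — none reach the full schema.
{D, F}⁺: DF→CEK adds C, E, K; DEK→CFG adds G → {C, D, E, F, G, K}. Minimal: {F}⁺ = {F}; {D}⁺ = {D} — none reach the full schema.
{E, K}⁺: E→CF adds C, F; EFK→D adds D; DEK→CFG adds G → {C, D, E, F, G, K}. Minimal: {K}⁺ = {K}; {E}⁺ = {C, E, F} — none reach the full schema.

{D, E}, {D, F}, {E, K}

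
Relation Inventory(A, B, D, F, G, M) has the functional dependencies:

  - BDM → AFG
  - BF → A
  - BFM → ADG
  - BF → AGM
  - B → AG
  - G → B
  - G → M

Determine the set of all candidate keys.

{B, D}⁺: B→AG adds A, G; G→M adds M; BDM→AFG adds F → {A, B, D, F, G, M}.
{B, F}⁺: BF→A adds A; BF→AGM adds G, M; BFM→ADG adds D → {A, B, D, F, G, M}.
{D, G}⁺: G→B adds B; G→M adds M; BDM→AFG adds A, F → {A, B, D, F, G, M}.
{F, G}⁺: G→B adds B; G→M adds M; BF→A adds A; BFM→ADG adds D → {A, B, D, F, G, M}.

BD; BF; DG; FG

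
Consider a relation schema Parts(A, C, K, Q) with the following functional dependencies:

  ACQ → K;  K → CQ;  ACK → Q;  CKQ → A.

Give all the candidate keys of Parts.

{K}⁺: K→CQ adds C, Q; CKQ→A adds A → {A, C, K, Q}.
{A, C, Q}⁺: ACQ→K adds K → {A, C, K, Q}.
Any other superkey contains one of these as a subset, so there are no further candidate keys.

{K}, {A, C, Q}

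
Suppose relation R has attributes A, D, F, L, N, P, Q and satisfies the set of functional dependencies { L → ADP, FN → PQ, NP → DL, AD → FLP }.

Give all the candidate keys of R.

{F, N}; {L, N}; {N, P}; {A, D, N}

Attribute N never appears on the right-hand side of any dependency, so N must belong to every candidate key.
{N}⁺ = {N}, which is not all of the schema, so we must add further attributes.
{F, N}⁺: FN→PQ adds P, Q; NP→DL adds D, L; L→ADP adds A → {A, D, F, L, N, P, Q}.
{L, N}⁺: L→ADP adds A, D, P; AD→FLP adds F; FN→PQ adds Q → {A, D, F, L, N, P, Q}.
{N, P}⁺: NP→DL adds D, L; L→ADP adds A; AD→FLP adds F; FN→PQ adds Q → {A, D, F, L, N, P, Q}.
{A, D, N}⁺: AD→FLP adds F, L, P; FN→PQ adds Q → {A, D, F, L, N, P, Q}.
Any other superkey contains one of these as a subset, so there are no further candidate keys.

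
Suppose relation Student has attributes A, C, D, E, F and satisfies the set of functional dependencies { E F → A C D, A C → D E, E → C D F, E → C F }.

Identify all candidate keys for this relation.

{E}⁺: E→CDF adds C, D, F; EF→ACD adds A → {A, C, D, E, F}.
{A, C}⁺: AC→DE adds D, E; E→CDF adds F → {A, C, D, E, F}. Minimal: {C}⁺ = {C}; {A}⁺ = {A} — none reach the full schema.
Any other superkey contains one of these as a subset, so there are no further candidate keys.

{E}; {A, C}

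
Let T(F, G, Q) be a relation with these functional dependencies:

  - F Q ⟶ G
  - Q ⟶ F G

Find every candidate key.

(Q)

Attribute Q never appears on the right-hand side of any dependency, so Q must belong to every candidate key.
{Q}⁺ = {F, G, Q}, which is all of the schema, so {Q} is the only candidate key.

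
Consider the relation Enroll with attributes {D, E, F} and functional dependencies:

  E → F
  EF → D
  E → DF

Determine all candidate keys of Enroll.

E

Attribute E never appears on the right-hand side of any dependency, so E must belong to every candidate key.
{E}⁺ = {D, E, F}, which is all of the schema, so {E} is the only candidate key.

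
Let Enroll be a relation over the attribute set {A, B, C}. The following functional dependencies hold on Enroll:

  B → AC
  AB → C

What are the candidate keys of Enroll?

Attribute B never appears on the right-hand side of any dependency, so B must belong to every candidate key.
{B}⁺ = {A, B, C}, which is all of the schema, so {B} is the only candidate key.

B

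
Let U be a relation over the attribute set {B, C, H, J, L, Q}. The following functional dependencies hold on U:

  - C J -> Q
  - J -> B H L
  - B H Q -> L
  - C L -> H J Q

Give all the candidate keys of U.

Attribute C never appears on the right-hand side of any dependency, so C must belong to every candidate key.
{C}⁺ = {C}, which is not all of the schema, so we must add further attributes.
{C, J}⁺: CJ→Q adds Q; J→BHL adds B, H, L → {B, C, H, J, L, Q}. Minimal: {J}⁺ = {B, H, J, L}; {C}⁺ = {C} — none reach the full schema.
{C, L}⁺: CL→HJQ adds H, J, Q; J→BHL adds B → {B, C, H, J, L, Q}. Minimal: {L}⁺ = {L}; {C}⁺ = {C} — none reach the full schema.
{B, C, H, Q}⁺: BHQ→L adds L; CL→HJQ adds J → {B, C, H, J, L, Q}. Minimal: {C, H, Q}⁺ = {C, H, Q}; {B, H, Q}⁺ = {B, H, L, Q}; {B, C, Q}⁺ = {B, C, Q}; … — none reach the full schema.
Any other superkey contains one of these as a subset, so there are no further candidate keys.

CJ, CL, BCHQ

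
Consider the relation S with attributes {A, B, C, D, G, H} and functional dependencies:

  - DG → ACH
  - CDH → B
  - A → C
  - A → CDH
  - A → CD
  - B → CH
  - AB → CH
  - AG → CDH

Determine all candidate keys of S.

Attribute G never appears on the right-hand side of any dependency, so G must belong to every candidate key.
{G}⁺ = {G}, which is not all of the schema, so we must add further attributes.
{A, G}⁺: A→C adds C; A→CDH adds D, H; CDH→B adds B → {A, B, C, D, G, H}. Minimal: {G}⁺ = {G}; {A}⁺ = {A, B, C, D, H} — none reach the full schema.
{D, G}⁺: DG→ACH adds A, C, H; CDH→B adds B → {A, B, C, D, G, H}. Minimal: {G}⁺ = {G}; {D}⁺ = {D} — none reach the full schema.

{A, G}; {D, G}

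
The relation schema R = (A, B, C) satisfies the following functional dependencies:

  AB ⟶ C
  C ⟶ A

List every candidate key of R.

AB, BC

Attribute B never appears on the right-hand side of any dependency, so B must belong to every candidate key.
{B}⁺ = {B}, which is not all of the schema, so we must add further attributes.
{A, B}⁺: AB→C adds C → {A, B, C}.
{B, C}⁺: C→A adds A → {A, B, C}.
Any other superkey contains one of these as a subset, so there are no further candidate keys.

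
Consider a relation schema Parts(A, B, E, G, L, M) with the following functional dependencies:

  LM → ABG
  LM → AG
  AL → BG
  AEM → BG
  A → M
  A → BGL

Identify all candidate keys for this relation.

Attribute E never appears on the right-hand side of any dependency, so E must belong to every candidate key.
{E}⁺ = {E}, which is not all of the schema, so we must add further attributes.
{A, E}⁺: A→M adds M; A→BGL adds B, G, L → {A, B, E, G, L, M}.
{E, L, M}⁺: LM→ABG adds A, B, G → {A, B, E, G, L, M}.

{A, E}, {E, L, M}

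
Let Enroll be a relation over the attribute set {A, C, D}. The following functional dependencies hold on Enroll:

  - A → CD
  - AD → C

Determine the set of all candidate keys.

{A}

Attribute A never appears on the right-hand side of any dependency, so A must belong to every candidate key.
{A}⁺ = {A, C, D}, which is all of the schema, so {A} is the only candidate key.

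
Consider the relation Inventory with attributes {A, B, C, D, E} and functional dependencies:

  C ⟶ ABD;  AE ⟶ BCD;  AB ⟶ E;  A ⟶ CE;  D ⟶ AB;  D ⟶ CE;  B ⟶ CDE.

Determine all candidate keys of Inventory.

{A}⁺: A→CE adds C, E; C→ABD adds B, D → {A, B, C, D, E}.
{B}⁺: B→CDE adds C, D, E; C→ABD adds A → {A, B, C, D, E}.
{C}⁺: C→ABD adds A, B, D; AB→E adds E → {A, B, C, D, E}.
{D}⁺: D→AB adds A, B; D→CE adds C, E → {A, B, C, D, E}.

{A}, {B}, {C}, {D}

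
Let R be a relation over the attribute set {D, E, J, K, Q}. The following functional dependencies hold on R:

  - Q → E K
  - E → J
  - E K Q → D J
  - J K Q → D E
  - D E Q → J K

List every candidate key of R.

{Q}

{Q}⁺: Q→EK adds E, K; E→J adds J; EKQ→DJ adds D → {D, E, J, K, Q}.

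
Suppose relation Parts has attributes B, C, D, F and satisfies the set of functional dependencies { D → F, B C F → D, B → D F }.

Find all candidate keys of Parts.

Attributes B, C never appear on any right-hand side, so every candidate key must contain {B, C}.
{B, C}⁺ = {B, C, D, F}, which is all of the schema, so {B, C} is the only candidate key.

{B, C}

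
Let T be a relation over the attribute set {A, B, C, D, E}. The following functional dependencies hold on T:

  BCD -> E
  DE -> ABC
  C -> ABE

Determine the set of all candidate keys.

{C, D}, {D, E}

Attribute D never appears on the right-hand side of any dependency, so D must belong to every candidate key.
{D}⁺ = {D}, which is not all of the schema, so we must add further attributes.
{C, D}⁺: C→ABE adds A, B, E → {A, B, C, D, E}. Minimal: {D}⁺ = {D}; {C}⁺ = {A, B, C, E} — none reach the full schema.
{D, E}⁺: DE→ABC adds A, B, C → {A, B, C, D, E}. Minimal: {E}⁺ = {E}; {D}⁺ = {D} — none reach the full schema.
Any other superkey contains one of these as a subset, so there are no further candidate keys.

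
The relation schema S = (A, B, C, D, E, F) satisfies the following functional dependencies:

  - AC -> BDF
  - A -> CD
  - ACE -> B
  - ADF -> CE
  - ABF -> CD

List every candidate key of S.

A

Attribute A never appears on the right-hand side of any dependency, so A must belong to every candidate key.
{A}⁺ = {A, B, C, D, E, F}, which is all of the schema, so {A} is the only candidate key.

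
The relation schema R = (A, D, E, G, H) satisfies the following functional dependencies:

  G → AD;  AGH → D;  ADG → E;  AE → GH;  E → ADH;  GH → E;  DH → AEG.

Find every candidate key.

(E), (G), (D, H)

{E}⁺: E→ADH adds A, D, H; DH→AEG adds G → {A, D, E, G, H}.
{G}⁺: G→AD adds A, D; ADG→E adds E; AE→GH adds H → {A, D, E, G, H}.
{D, H}⁺: DH→AEG adds A, E, G → {A, D, E, G, H}. Minimal: {H}⁺ = {H}; {D}⁺ = {D} — none reach the full schema.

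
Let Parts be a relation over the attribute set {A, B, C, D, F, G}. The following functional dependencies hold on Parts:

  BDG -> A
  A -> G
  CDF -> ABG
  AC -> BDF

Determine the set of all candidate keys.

{A, C}, {C, D, F}, {B, C, D, G}

Attribute C never appears on the right-hand side of any dependency, so C must belong to every candidate key.
{C}⁺ = {C}, which is not all of the schema, so we must add further attributes.
{A, C}⁺: A→G adds G; AC→BDF adds B, D, F → {A, B, C, D, F, G}. Minimal: {C}⁺ = {C}; {A}⁺ = {A, G} — none reach the full schema.
{C, D, F}⁺: CDF→ABG adds A, B, G → {A, B, C, D, F, G}. Minimal: {D, F}⁺ = {D, F}; {C, F}⁺ = {C, F}; {C, D}⁺ = {C, D} — none reach the full schema.
{B, C, D, G}⁺: BDG→A adds A; AC→BDF adds F → {A, B, C, D, F, G}. Minimal: {C, D, G}⁺ = {C, D, G}; {B, D, G}⁺ = {A, B, D, G}; {B, C, G}⁺ = {B, C, G}; … — none reach the full schema.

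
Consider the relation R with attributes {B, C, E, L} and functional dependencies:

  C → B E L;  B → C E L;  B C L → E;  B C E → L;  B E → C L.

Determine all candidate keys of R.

{B}⁺: B→CEL adds C, E, L → {B, C, E, L}.
{C}⁺: C→BEL adds B, E, L → {B, C, E, L}.
Any other superkey contains one of these as a subset, so there are no further candidate keys.

B, C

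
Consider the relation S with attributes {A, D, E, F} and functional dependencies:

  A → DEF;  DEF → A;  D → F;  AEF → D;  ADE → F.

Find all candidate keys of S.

{A}, {D, E}

{A}⁺: A→DEF adds D, E, F → {A, D, E, F}.
{D, E}⁺: D→F adds F; DEF→A adds A → {A, D, E, F}. Minimal: {E}⁺ = {E}; {D}⁺ = {D, F} — none reach the full schema.
Any other superkey contains one of these as a subset, so there are no further candidate keys.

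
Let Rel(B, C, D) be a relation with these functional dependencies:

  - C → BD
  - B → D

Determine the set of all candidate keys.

Attribute C never appears on the right-hand side of any dependency, so C must belong to every candidate key.
{C}⁺ = {B, C, D}, which is all of the schema, so {C} is the only candidate key.

C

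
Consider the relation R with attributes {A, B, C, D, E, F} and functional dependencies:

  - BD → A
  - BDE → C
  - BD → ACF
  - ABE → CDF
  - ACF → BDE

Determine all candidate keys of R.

{B, D}; {A, B, E}; {A, C, F}

{B, D}⁺: BD→A adds A; BD→ACF adds C, F; ACF→BDE adds E → {A, B, C, D, E, F}. Minimal: {D}⁺ = {D}; {B}⁺ = {B} — none reach the full schema.
{A, B, E}⁺: ABE→CDF adds C, D, F → {A, B, C, D, E, F}. Minimal: {B, E}⁺ = {B, E}; {A, E}⁺ = {A, E}; {A, B}⁺ = {A, B} — none reach the full schema.
{A, C, F}⁺: ACF→BDE adds B, D, E → {A, B, C, D, E, F}. Minimal: {C, F}⁺ = {C, F}; {A, F}⁺ = {A, F}; {A, C}⁺ = {A, C} — none reach the full schema.
Any other superkey contains one of these as a subset, so there are no further candidate keys.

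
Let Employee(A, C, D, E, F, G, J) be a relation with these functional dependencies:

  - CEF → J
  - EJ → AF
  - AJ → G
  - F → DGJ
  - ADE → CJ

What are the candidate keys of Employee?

Attribute E never appears on the right-hand side of any dependency, so E must belong to every candidate key.
{E}⁺ = {E}, which is not all of the schema, so we must add further attributes.
{E, F}⁺: F→DGJ adds D, G, J; EJ→AF adds A; ADE→CJ adds C → {A, C, D, E, F, G, J}. Minimal: {F}⁺ = {D, F, G, J}; {E}⁺ = {E} — none reach the full schema.
{E, J}⁺: EJ→AF adds A, F; AJ→G adds G; F→DGJ adds D; ADE→CJ adds C → {A, C, D, E, F, G, J}. Minimal: {J}⁺ = {J}; {E}⁺ = {E} — none reach the full schema.
{A, D, E}⁺: ADE→CJ adds C, J; EJ→AF adds F; AJ→G adds G → {A, C, D, E, F, G, J}. Minimal: {D, E}⁺ = {D, E}; {A, E}⁺ = {A, E}; {A, D}⁺ = {A, D} — none reach the full schema.
Any other superkey contains one of these as a subset, so there are no further candidate keys.

{E, F}, {E, J}, {A, D, E}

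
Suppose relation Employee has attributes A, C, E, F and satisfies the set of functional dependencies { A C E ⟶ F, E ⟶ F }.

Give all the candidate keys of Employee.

Attributes A, C, E never appear on any right-hand side, so every candidate key must contain {A, C, E}.
{A, C, E}⁺ = {A, C, E, F}, which is all of the schema, so {A, C, E} is the only candidate key.

{A, C, E}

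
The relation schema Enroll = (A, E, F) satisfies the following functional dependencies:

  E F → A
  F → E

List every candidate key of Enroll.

{F}

Attribute F never appears on the right-hand side of any dependency, so F must belong to every candidate key.
{F}⁺ = {A, E, F}, which is all of the schema, so {F} is the only candidate key.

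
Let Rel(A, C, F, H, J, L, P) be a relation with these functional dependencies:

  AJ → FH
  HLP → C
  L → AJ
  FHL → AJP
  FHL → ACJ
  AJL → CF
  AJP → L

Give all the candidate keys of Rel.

{L}⁺: L→AJ adds A, J; AJL→CF adds C, F; AJ→FH adds H; FHL→AJP adds P → {A, C, F, H, J, L, P}.
{A, J, P}⁺: AJ→FH adds F, H; AJP→L adds L; HLP→C adds C → {A, C, F, H, J, L, P}. Minimal: {J, P}⁺ = {J, P}; {A, P}⁺ = {A, P}; {A, J}⁺ = {A, F, H, J} — none reach the full schema.

(L), (A, J, P)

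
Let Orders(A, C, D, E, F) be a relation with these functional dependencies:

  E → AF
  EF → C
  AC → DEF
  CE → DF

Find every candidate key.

{E}; {A, C}

{E}⁺: E→AF adds A, F; EF→C adds C; AC→DEF adds D → {A, C, D, E, F}.
{A, C}⁺: AC→DEF adds D, E, F → {A, C, D, E, F}.
Any other superkey contains one of these as a subset, so there are no further candidate keys.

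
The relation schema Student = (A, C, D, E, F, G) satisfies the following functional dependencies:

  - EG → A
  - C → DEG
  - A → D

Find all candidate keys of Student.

(C, F)

{C, F}⁺: C→DEG adds D, E, G; EG→A adds A → {A, C, D, E, F, G}.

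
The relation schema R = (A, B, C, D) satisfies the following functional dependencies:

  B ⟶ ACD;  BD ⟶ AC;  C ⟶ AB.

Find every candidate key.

(B), (C)

{B}⁺: B→ACD adds A, C, D → {A, B, C, D}.
{C}⁺: C→AB adds A, B; B→ACD adds D → {A, B, C, D}.
Any other superkey contains one of these as a subset, so there are no further candidate keys.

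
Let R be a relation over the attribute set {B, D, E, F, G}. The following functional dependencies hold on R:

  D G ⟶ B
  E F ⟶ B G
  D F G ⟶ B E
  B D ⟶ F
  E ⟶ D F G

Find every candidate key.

{E}⁺: E→DFG adds D, F, G; DG→B adds B → {B, D, E, F, G}.
{D, G}⁺: DG→B adds B; BD→F adds F; DFG→BE adds E → {B, D, E, F, G}.

(E); (D, G)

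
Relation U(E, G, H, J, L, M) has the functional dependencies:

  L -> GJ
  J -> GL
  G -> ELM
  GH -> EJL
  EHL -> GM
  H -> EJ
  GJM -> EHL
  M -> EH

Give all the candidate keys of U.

{G}⁺: G→ELM adds E, L, M; M→EH adds H; L→GJ adds J → {E, G, H, J, L, M}.
{H}⁺: H→EJ adds E, J; J→GL adds G, L; G→ELM adds M → {E, G, H, J, L, M}.
{J}⁺: J→GL adds G, L; G→ELM adds E, M; GJM→EHL adds H → {E, G, H, J, L, M}.
{L}⁺: L→GJ adds G, J; G→ELM adds E, M; GJM→EHL adds H → {E, G, H, J, L, M}.
{M}⁺: M→EH adds E, H; H→EJ adds J; J→GL adds G, L → {E, G, H, J, L, M}.
Any other superkey contains one of these as a subset, so there are no further candidate keys.

(G), (H), (J), (L), (M)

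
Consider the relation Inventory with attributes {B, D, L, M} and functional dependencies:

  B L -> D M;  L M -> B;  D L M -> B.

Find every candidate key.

{B, L}; {L, M}

Attribute L never appears on the right-hand side of any dependency, so L must belong to every candidate key.
{L}⁺ = {L}, which is not all of the schema, so we must add further attributes.
{B, L}⁺: BL→DM adds D, M → {B, D, L, M}. Minimal: {L}⁺ = {L}; {B}⁺ = {B} — none reach the full schema.
{L, M}⁺: LM→B adds B; BL→DM adds D → {B, D, L, M}. Minimal: {M}⁺ = {M}; {L}⁺ = {L} — none reach the full schema.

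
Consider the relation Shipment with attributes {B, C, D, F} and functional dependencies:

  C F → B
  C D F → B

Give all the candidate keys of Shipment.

{C, D, F}

Attributes C, D, F never appear on any right-hand side, so every candidate key must contain {C, D, F}.
{C, D, F}⁺ = {B, C, D, F}, which is all of the schema, so {C, D, F} is the only candidate key.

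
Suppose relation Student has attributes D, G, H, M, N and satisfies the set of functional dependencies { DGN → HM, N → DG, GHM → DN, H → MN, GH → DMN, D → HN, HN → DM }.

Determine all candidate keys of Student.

{D}⁺: D→HN adds H, N; HN→DM adds M; N→DG adds G → {D, G, H, M, N}.
{H}⁺: H→MN adds M, N; HN→DM adds D; N→DG adds G → {D, G, H, M, N}.
{N}⁺: N→DG adds D, G; D→HN adds H; HN→DM adds M → {D, G, H, M, N}.
Any other superkey contains one of these as a subset, so there are no further candidate keys.

{D}, {H}, {N}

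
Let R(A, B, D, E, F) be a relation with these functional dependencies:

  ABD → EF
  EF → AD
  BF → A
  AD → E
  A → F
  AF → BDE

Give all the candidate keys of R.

{A}⁺: A→F adds F; AF→BDE adds B, D, E → {A, B, D, E, F}.
{B, F}⁺: BF→A adds A; AF→BDE adds D, E → {A, B, D, E, F}.
{E, F}⁺: EF→AD adds A, D; AF→BDE adds B → {A, B, D, E, F}.
Any other superkey contains one of these as a subset, so there are no further candidate keys.

{A}; {B, F}; {E, F}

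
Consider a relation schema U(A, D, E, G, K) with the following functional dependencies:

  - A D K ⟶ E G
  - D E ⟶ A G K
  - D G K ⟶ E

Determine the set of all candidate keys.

DE; ADK; DGK

Attribute D never appears on the right-hand side of any dependency, so D must belong to every candidate key.
{D}⁺ = {D}, which is not all of the schema, so we must add further attributes.
{D, E}⁺: DE→AGK adds A, G, K → {A, D, E, G, K}. Minimal: {E}⁺ = {E}; {D}⁺ = {D} — none reach the full schema.
{A, D, K}⁺: ADK→EG adds E, G → {A, D, E, G, K}. Minimal: {D, K}⁺ = {D, K}; {A, K}⁺ = {A, K}; {A, D}⁺ = {A, D} — none reach the full schema.
{D, G, K}⁺: DGK→E adds E; DE→AGK adds A → {A, D, E, G, K}. Minimal: {G, K}⁺ = {G, K}; {D, K}⁺ = {D, K}; {D, G}⁺ = {D, G} — none reach the full schema.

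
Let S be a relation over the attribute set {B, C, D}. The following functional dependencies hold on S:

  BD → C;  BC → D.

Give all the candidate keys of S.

{B, C}, {B, D}

Attribute B never appears on the right-hand side of any dependency, so B must belong to every candidate key.
{B}⁺ = {B}, which is not all of the schema, so we must add further attributes.
{B, C}⁺: BC→D adds D → {B, C, D}. Minimal: {C}⁺ = {C}; {B}⁺ = {B} — none reach the full schema.
{B, D}⁺: BD→C adds C → {B, C, D}. Minimal: {D}⁺ = {D}; {B}⁺ = {B} — none reach the full schema.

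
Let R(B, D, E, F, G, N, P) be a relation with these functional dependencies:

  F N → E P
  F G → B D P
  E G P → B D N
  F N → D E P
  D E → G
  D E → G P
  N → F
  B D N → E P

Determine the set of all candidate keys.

{N}; {D, E}; {E, F, G}; {E, G, P}

{N}⁺: N→F adds F; FN→EP adds E, P; FN→DEP adds D; DE→G adds G; FG→BDP adds B → {B, D, E, F, G, N, P}.
{D, E}⁺: DE→G adds G; DE→GP adds P; EGP→BDN adds B, N; N→F adds F → {B, D, E, F, G, N, P}. Minimal: {E}⁺ = {E}; {D}⁺ = {D} — none reach the full schema.
{E, F, G}⁺: FG→BDP adds B, D, P; EGP→BDN adds N → {B, D, E, F, G, N, P}. Minimal: {F, G}⁺ = {B, D, F, G, P}; {E, G}⁺ = {E, G}; {E, F}⁺ = {E, F} — none reach the full schema.
{E, G, P}⁺: EGP→BDN adds B, D, N; N→F adds F → {B, D, E, F, G, N, P}. Minimal: {G, P}⁺ = {G, P}; {E, P}⁺ = {E, P}; {E, G}⁺ = {E, G} — none reach the full schema.
Any other superkey contains one of these as a subset, so there are no further candidate keys.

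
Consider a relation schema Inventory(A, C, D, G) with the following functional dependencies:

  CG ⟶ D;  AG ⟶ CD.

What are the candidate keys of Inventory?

{A, G}⁺: AG→CD adds C, D → {A, C, D, G}. Minimal: {G}⁺ = {G}; {A}⁺ = {A} — none reach the full schema.

{A, G}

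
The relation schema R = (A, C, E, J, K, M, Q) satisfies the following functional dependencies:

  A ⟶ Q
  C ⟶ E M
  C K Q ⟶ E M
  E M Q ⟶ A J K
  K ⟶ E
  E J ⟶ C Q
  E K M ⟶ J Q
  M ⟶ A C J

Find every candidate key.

(C), (M), (E, J), (J, K)

{C}⁺: C→EM adds E, M; M→ACJ adds A, J; A→Q adds Q; EMQ→AJK adds K → {A, C, E, J, K, M, Q}.
{M}⁺: M→ACJ adds A, C, J; A→Q adds Q; C→EM adds E; EMQ→AJK adds K → {A, C, E, J, K, M, Q}.
{E, J}⁺: EJ→CQ adds C, Q; C→EM adds M; EMQ→AJK adds A, K → {A, C, E, J, K, M, Q}.
{J, K}⁺: K→E adds E; EJ→CQ adds C, Q; C→EM adds M; EMQ→AJK adds A → {A, C, E, J, K, M, Q}.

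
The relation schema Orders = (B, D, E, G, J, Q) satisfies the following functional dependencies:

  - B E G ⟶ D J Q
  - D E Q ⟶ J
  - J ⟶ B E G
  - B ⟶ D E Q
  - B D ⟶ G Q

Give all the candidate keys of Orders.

{B}, {J}, {D, E, Q}

{B}⁺: B→DEQ adds D, E, Q; BD→GQ adds G; BEG→DJQ adds J → {B, D, E, G, J, Q}.
{J}⁺: J→BEG adds B, E, G; B→DEQ adds D, Q → {B, D, E, G, J, Q}.
{D, E, Q}⁺: DEQ→J adds J; J→BEG adds B, G → {B, D, E, G, J, Q}. Minimal: {E, Q}⁺ = {E, Q}; {D, Q}⁺ = {D, Q}; {D, E}⁺ = {D, E} — none reach the full schema.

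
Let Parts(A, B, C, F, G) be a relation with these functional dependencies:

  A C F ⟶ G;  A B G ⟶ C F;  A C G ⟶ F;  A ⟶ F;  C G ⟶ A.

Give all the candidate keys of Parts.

{A, B, C}, {A, B, G}, {B, C, G}

Attribute B never appears on the right-hand side of any dependency, so B must belong to every candidate key.
{B}⁺ = {B}, which is not all of the schema, so we must add further attributes.
{A, B, C}⁺: A→F adds F; ACF→G adds G → {A, B, C, F, G}.
{A, B, G}⁺: ABG→CF adds C, F → {A, B, C, F, G}.
{B, C, G}⁺: CG→A adds A; ABG→CF adds F → {A, B, C, F, G}.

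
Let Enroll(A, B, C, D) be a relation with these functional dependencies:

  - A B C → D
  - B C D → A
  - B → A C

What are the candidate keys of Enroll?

B

Attribute B never appears on the right-hand side of any dependency, so B must belong to every candidate key.
{B}⁺ = {A, B, C, D}, which is all of the schema, so {B} is the only candidate key.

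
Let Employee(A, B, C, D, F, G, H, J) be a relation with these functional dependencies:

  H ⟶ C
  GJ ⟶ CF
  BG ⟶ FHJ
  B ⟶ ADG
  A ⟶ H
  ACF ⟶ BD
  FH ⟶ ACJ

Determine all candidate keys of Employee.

{B}⁺: B→ADG adds A, D, G; A→H adds H; H→C adds C; BG→FHJ adds F, J → {A, B, C, D, F, G, H, J}.
{A, F}⁺: A→H adds H; FH→ACJ adds C, J; ACF→BD adds B, D; B→ADG adds G → {A, B, C, D, F, G, H, J}. Minimal: {F}⁺ = {F}; {A}⁺ = {A, C, H} — none reach the full schema.
{F, H}⁺: H→C adds C; FH→ACJ adds A, J; ACF→BD adds B, D; B→ADG adds G → {A, B, C, D, F, G, H, J}. Minimal: {H}⁺ = {C, H}; {F}⁺ = {F} — none reach the full schema.
{A, G, J}⁺: GJ→CF adds C, F; A→H adds H; ACF→BD adds B, D → {A, B, C, D, F, G, H, J}. Minimal: {G, J}⁺ = {C, F, G, J}; {A, J}⁺ = {A, C, H, J}; {A, G}⁺ = {A, C, G, H} — none reach the full schema.
{G, H, J}⁺: H→C adds C; GJ→CF adds F; FH→ACJ adds A; ACF→BD adds B, D → {A, B, C, D, F, G, H, J}. Minimal: {H, J}⁺ = {C, H, J}; {G, J}⁺ = {C, F, G, J}; {G, H}⁺ = {C, G, H} — none reach the full schema.
Any other superkey contains one of these as a subset, so there are no further candidate keys.

(B); (A, F); (F, H); (A, G, J); (G, H, J)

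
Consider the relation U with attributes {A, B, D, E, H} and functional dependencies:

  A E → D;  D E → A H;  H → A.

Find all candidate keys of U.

Attributes B, E never appear on any right-hand side, so every candidate key must contain {B, E}.
{B, E}⁺ = {B, E}, which is not all of the schema, so we must add further attributes.
{A, B, E}⁺: AE→D adds D; DE→AH adds H → {A, B, D, E, H}. Minimal: {B, E}⁺ = {B, E}; {A, E}⁺ = {A, D, E, H}; {A, B}⁺ = {A, B} — none reach the full schema.
{B, D, E}⁺: DE→AH adds A, H → {A, B, D, E, H}. Minimal: {D, E}⁺ = {A, D, E, H}; {B, E}⁺ = {B, E}; {B, D}⁺ = {B, D} — none reach the full schema.
{B, E, H}⁺: H→A adds A; AE→D adds D → {A, B, D, E, H}. Minimal: {E, H}⁺ = {A, D, E, H}; {B, H}⁺ = {A, B, H}; {B, E}⁺ = {B, E} — none reach the full schema.
Any other superkey contains one of these as a subset, so there are no further candidate keys.

(A, B, E), (B, D, E), (B, E, H)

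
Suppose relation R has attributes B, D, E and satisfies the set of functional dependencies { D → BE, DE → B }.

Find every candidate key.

(D)

{D}⁺: D→BE adds B, E → {B, D, E}.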